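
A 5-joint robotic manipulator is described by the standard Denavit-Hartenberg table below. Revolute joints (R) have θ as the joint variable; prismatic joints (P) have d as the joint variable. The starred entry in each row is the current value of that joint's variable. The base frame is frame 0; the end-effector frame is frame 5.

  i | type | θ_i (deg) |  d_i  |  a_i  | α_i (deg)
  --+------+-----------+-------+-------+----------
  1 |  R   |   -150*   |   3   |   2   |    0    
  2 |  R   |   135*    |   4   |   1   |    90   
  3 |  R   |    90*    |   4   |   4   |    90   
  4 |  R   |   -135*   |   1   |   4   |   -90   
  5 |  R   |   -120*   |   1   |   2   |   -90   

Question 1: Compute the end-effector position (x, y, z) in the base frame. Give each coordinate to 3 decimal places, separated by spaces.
1.570 -3.098 9.586

after link 1: o_1 = (-1.7321, -1.0000, 3.0000)
after link 2: o_2 = (-0.7661, -1.2588, 7.0000)
after link 3: o_3 = (-1.8014, -5.1225, 11.0000)
after link 4: o_4 = (-0.1034, -2.6493, 8.1716)
after link 5: o_5 = (1.5696, -3.0976, 9.5858)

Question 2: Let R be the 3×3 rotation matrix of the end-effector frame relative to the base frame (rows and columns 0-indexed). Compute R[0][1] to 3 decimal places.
End-effector y-axis (col 1 of R) = (-0.1830,-0.6830,-0.7071)
R[0][1] = -0.1830

-0.183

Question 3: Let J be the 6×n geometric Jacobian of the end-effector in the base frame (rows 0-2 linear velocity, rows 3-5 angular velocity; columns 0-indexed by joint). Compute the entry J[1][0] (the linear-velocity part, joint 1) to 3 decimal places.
axis z_0 = ẑ; lever o_n−o_0 = (1.5696,-3.0976,9.5858)
cross product → J_v[:, 0] = (3.0976,1.5696,-0.0000)
J_ω[:, 0] = z_0
entry J[1][0] = 1.5696

1.570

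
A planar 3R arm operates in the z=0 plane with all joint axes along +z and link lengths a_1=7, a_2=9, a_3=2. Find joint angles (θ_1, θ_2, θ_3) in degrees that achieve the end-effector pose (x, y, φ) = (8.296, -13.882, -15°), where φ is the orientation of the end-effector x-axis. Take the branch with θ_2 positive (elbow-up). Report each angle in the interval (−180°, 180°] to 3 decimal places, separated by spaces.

wrist centre = target − a_3·(cos φ, sin φ) = (6.3641, -13.3644)
cos θ_2 = (219.1086−7²−9²)/(2·7·9) = 0.7072; θ_2 = 44.9916° (elbow-up)
β = atan2(-13.3644,6.3641) = -64.5361°; ψ = atan2(6.3630,13.3649) = 25.4591°
θ_1 = β − ψ = -89.9952°
θ_3 = φ − θ_1 − θ_2 = 30.0036° (wrapped to (-180°,180°])

-89.995 44.992 30.004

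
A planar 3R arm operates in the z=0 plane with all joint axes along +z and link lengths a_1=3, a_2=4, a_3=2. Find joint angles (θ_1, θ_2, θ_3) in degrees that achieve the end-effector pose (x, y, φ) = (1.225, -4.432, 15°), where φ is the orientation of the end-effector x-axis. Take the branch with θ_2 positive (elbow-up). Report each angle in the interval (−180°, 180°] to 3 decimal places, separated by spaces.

wrist centre = target − a_3·(cos φ, sin φ) = (-0.7069, -4.9496)
cos θ_2 = (24.9986−3²−4²)/(2·3·4) = -0.0001; θ_2 = 90.0034° (elbow-up)
β = atan2(-4.9496,-0.7069) = -98.1274°; ψ = atan2(4.0000,2.9998) = 53.1323°
θ_1 = β − ψ = -151.2597°
θ_3 = φ − θ_1 − θ_2 = 76.2562° (wrapped to (-180°,180°])

-151.260 90.003 76.256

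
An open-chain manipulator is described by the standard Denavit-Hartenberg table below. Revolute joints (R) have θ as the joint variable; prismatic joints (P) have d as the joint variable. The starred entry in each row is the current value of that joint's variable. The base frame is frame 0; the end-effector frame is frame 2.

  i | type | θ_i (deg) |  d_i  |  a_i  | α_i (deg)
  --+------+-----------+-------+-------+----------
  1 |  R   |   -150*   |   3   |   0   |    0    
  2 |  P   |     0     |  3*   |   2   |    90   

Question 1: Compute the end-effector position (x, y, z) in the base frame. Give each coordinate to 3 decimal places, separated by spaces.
after link 1: o_1 = (0.0000, 0.0000, 3.0000)
after link 2: o_2 = (-1.7321, -1.0000, 6.0000)

-1.732 -1.000 6.000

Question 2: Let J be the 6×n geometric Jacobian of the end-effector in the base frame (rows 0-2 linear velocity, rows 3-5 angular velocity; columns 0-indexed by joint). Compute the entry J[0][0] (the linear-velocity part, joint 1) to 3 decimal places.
1.000

axis z_0 = ẑ; lever o_n−o_0 = (-1.7321,-1.0000,6.0000)
cross product → J_v[:, 0] = (1.0000,-1.7321,0.0000)
J_ω[:, 0] = z_0
entry J[0][0] = 1.0000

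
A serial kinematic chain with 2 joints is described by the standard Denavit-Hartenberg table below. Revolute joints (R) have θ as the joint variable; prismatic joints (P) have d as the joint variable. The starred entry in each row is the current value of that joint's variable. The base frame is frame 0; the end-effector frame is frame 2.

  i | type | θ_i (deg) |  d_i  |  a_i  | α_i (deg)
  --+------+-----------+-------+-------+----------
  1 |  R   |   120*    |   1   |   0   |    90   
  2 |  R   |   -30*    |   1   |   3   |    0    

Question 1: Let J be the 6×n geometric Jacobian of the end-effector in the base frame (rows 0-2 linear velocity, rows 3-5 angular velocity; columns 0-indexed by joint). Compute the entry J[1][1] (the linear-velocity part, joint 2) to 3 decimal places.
axis z_1 = (0.8660,0.5000,0.0000); lever o_n−o_1 = (-0.4330,2.7500,-1.5000)
cross product → J_v[:, 1] = (-0.7500,1.2990,2.5981)
J_ω[:, 1] = z_1
entry J[1][1] = 1.2990

1.299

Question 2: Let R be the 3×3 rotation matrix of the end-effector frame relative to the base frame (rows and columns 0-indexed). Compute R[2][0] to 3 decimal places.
-0.500

End-effector x-axis (col 0 of R) = (-0.4330,0.7500,-0.5000)
R[2][0] = -0.5000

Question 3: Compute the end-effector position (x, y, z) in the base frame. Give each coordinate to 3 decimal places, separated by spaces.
after link 1: o_1 = (0.0000, 0.0000, 1.0000)
after link 2: o_2 = (-0.4330, 2.7500, -0.5000)

-0.433 2.750 -0.500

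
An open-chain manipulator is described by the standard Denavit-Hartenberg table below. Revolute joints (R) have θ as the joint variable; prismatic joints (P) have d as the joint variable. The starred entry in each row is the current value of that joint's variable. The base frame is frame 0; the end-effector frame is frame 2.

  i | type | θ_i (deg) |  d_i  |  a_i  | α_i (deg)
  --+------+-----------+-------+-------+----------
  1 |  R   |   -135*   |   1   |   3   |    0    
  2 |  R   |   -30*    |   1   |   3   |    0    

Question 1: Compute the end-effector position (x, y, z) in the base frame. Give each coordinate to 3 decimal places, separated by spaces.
after link 1: o_1 = (-2.1213, -2.1213, 1.0000)
after link 2: o_2 = (-5.0191, -2.8978, 2.0000)

-5.019 -2.898 2.000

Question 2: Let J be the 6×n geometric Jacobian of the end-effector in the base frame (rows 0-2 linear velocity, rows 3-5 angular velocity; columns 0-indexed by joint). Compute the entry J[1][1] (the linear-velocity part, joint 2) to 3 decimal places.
-2.898

axis z_1 = (0.0000,0.0000,1.0000); lever o_n−o_1 = (-2.8978,-0.7765,1.0000)
cross product → J_v[:, 1] = (0.7765,-2.8978,0.0000)
J_ω[:, 1] = z_1
entry J[1][1] = -2.8978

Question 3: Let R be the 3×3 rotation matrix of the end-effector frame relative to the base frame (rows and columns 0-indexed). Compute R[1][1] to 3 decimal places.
-0.966

End-effector y-axis (col 1 of R) = (0.2588,-0.9659,0.0000)
R[1][1] = -0.9659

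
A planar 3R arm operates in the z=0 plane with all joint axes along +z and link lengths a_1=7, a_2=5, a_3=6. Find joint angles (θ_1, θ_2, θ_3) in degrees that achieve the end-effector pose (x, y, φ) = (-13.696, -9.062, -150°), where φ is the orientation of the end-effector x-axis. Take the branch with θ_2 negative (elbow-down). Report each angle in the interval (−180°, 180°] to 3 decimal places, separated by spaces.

-119.999 -60.004 30.003

wrist centre = target − a_3·(cos φ, sin φ) = (-8.4998, -6.0620)
cos θ_2 = (108.9953−7²−5²)/(2·7·5) = 0.4999; θ_2 = -60.0045° (elbow-down)
β = atan2(-6.0620,-8.4998) = -144.5039°; ψ = atan2(-4.3303,9.4997) = -24.5054°
θ_1 = β − ψ = -119.9986°
θ_3 = φ − θ_1 − θ_2 = 30.0030° (wrapped to (-180°,180°])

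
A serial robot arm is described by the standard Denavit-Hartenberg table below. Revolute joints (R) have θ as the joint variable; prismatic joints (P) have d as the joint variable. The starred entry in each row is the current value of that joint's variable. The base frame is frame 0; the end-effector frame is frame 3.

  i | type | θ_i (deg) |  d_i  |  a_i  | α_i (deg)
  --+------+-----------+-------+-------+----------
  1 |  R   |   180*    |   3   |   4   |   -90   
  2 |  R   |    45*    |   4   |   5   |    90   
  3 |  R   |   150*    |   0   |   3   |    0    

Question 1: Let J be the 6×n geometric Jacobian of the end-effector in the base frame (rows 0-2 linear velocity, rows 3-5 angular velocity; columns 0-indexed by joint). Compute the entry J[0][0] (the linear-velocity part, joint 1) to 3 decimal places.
axis z_0 = ẑ; lever o_n−o_0 = (-5.6984,-5.5000,1.3016)
cross product → J_v[:, 0] = (5.5000,-5.6984,0.0000)
J_ω[:, 0] = z_0
entry J[0][0] = 5.5000

5.500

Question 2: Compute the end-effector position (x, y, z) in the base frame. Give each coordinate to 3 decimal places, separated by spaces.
-5.698 -5.500 1.302

after link 1: o_1 = (-4.0000, 0.0000, 3.0000)
after link 2: o_2 = (-7.5355, -4.0000, -0.5355)
after link 3: o_3 = (-5.6984, -5.5000, 1.3016)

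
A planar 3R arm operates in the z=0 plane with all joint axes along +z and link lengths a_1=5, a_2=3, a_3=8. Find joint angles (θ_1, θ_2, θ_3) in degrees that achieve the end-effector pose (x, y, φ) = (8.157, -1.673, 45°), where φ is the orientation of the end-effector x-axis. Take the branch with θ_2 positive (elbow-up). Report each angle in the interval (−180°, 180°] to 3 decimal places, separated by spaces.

-82.338 30.012 97.326

wrist centre = target − a_3·(cos φ, sin φ) = (2.5001, -7.3299)
cos θ_2 = (59.9775−5²−3²)/(2·5·3) = 0.8659; θ_2 = 30.0125° (elbow-up)
β = atan2(-7.3299,2.5001) = -71.1660°; ψ = atan2(1.5006,7.5977) = 11.1722°
θ_1 = β − ψ = -82.3382°
θ_3 = φ − θ_1 − θ_2 = 97.3257° (wrapped to (-180°,180°])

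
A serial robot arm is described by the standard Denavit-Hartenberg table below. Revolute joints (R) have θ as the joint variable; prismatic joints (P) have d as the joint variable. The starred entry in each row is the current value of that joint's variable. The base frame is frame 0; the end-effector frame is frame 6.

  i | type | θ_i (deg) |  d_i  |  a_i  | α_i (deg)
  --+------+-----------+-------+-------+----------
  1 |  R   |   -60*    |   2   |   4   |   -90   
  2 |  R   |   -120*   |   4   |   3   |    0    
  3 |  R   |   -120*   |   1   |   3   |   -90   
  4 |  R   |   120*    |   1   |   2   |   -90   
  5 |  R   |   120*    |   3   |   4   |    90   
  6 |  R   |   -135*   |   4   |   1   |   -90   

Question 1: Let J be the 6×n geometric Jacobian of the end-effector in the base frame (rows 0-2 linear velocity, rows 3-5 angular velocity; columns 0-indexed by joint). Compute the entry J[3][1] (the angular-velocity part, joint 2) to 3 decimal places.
axis z_1 = (0.8660,0.5000,0.0000); lever o_n−o_1 = (3.6012,-0.5570,1.4469)
cross product → J_v[:, 1] = (0.7234,-1.2531,-2.2830)
J_ω[:, 1] = z_1
entry J[3][1] = 0.8660

0.866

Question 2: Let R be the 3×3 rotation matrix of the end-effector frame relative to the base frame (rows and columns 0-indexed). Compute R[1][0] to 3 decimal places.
End-effector x-axis (col 0 of R) = (-0.9454,0.3180,-0.0711)
R[1][0] = 0.3180

0.318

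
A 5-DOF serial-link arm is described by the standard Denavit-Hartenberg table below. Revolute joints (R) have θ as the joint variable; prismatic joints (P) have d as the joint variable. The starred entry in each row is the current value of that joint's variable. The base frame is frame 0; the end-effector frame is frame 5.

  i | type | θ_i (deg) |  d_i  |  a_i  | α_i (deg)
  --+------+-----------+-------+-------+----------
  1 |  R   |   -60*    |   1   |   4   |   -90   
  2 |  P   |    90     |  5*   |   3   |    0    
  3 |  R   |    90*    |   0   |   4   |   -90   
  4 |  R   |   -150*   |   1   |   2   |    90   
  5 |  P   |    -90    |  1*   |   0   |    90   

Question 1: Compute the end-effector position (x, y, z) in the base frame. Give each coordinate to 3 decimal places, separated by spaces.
5.562 0.634 -1.000

after link 1: o_1 = (2.0000, -3.4641, 1.0000)
after link 2: o_2 = (6.3301, -0.9641, -2.0000)
after link 3: o_3 = (4.3301, 2.5000, -2.0000)
after link 4: o_4 = (6.0622, 1.5000, -1.0000)
after link 5: o_5 = (5.5622, 0.6340, -1.0000)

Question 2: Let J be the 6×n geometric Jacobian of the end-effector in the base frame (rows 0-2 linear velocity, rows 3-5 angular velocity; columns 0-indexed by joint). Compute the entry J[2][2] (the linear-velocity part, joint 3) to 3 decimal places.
axis z_2 = (0.8660,0.5000,0.0000); lever o_n−o_2 = (-0.7679,1.5981,1.0000)
cross product → J_v[:, 2] = (0.5000,-0.8660,1.7679)
J_ω[:, 2] = z_2
entry J[2][2] = 1.7679

1.768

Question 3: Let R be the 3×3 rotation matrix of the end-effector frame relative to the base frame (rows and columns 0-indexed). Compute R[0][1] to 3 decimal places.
End-effector y-axis (col 1 of R) = (-0.5000,-0.8660,0.0000)
R[0][1] = -0.5000

-0.500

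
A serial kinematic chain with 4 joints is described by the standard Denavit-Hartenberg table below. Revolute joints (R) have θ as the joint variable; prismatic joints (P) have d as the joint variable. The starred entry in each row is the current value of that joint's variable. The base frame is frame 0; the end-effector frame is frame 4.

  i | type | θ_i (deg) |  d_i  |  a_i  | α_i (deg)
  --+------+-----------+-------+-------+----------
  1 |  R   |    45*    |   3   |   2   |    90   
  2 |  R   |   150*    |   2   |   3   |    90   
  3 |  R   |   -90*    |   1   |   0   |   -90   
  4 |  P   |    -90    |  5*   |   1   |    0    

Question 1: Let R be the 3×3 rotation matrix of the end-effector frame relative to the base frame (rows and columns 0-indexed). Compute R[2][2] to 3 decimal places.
0.500

End-effector z-axis (col 2 of R) = (-0.6124,-0.6124,0.5000)
R[2][2] = 0.5000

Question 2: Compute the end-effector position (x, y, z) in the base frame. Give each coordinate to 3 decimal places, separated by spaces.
after link 1: o_1 = (1.4142, 1.4142, 3.0000)
after link 2: o_2 = (0.9913, -1.8371, 4.5000)
after link 3: o_3 = (1.3449, -1.4836, 5.3660)
after link 4: o_4 = (-1.3634, -4.1919, 8.7321)

-1.363 -4.192 8.732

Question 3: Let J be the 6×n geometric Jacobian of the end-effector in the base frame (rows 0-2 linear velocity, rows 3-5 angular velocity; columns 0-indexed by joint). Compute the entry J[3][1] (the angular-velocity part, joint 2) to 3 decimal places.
axis z_1 = (0.7071,-0.7071,0.0000); lever o_n−o_1 = (-2.7777,-5.6061,5.7321)
cross product → J_v[:, 1] = (-4.0532,-4.0532,-5.9282)
J_ω[:, 1] = z_1
entry J[3][1] = 0.7071

0.707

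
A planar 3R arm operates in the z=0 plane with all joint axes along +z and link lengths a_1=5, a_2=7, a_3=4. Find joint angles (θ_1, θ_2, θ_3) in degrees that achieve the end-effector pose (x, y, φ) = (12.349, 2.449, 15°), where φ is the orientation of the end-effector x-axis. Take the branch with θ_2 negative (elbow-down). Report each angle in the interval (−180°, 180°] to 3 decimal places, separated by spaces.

wrist centre = target − a_3·(cos φ, sin φ) = (8.4853, 1.4137)
cos θ_2 = (73.9989−5²−7²)/(2·5·7) = -0.0000; θ_2 = -90.0009° (elbow-down)
β = atan2(1.4137,8.4853) = 9.4591°; ψ = atan2(-7.0000,4.9999) = -54.4629°
θ_1 = β − ψ = 63.9220°
θ_3 = φ − θ_1 − θ_2 = 41.0789° (wrapped to (-180°,180°])

63.922 -90.001 41.079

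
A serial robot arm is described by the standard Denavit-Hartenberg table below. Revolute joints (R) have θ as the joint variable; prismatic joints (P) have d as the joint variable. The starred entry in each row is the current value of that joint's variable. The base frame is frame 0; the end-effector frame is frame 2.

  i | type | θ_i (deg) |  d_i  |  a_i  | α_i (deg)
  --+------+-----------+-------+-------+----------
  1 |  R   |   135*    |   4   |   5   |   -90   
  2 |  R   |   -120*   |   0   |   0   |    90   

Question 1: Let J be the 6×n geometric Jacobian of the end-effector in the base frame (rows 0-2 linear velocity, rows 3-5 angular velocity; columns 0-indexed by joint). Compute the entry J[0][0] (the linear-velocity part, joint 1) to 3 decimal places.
-3.536

axis z_0 = ẑ; lever o_n−o_0 = (-3.5355,3.5355,4.0000)
cross product → J_v[:, 0] = (-3.5355,-3.5355,0.0000)
J_ω[:, 0] = z_0
entry J[0][0] = -3.5355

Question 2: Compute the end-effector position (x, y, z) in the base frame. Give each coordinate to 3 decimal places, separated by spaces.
after link 1: o_1 = (-3.5355, 3.5355, 4.0000)
after link 2: o_2 = (-3.5355, 3.5355, 4.0000)

-3.536 3.536 4.000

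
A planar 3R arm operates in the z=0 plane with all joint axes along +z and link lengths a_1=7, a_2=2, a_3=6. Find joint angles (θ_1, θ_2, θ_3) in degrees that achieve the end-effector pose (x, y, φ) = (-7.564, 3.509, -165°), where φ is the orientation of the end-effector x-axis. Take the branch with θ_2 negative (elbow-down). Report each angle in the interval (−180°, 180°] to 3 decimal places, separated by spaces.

wrist centre = target − a_3·(cos φ, sin φ) = (-1.7684, 5.0619)
cos θ_2 = (28.7504−7²−2²)/(2·7·2) = -0.8661; θ_2 = -150.0037° (elbow-down)
β = atan2(5.0619,-1.7684) = 109.2575°; ψ = atan2(-0.9999,5.2679) = -10.7474°
θ_1 = β − ψ = 120.0049°
θ_3 = φ − θ_1 − θ_2 = -135.0011° (wrapped to (-180°,180°])

120.005 -150.004 -135.001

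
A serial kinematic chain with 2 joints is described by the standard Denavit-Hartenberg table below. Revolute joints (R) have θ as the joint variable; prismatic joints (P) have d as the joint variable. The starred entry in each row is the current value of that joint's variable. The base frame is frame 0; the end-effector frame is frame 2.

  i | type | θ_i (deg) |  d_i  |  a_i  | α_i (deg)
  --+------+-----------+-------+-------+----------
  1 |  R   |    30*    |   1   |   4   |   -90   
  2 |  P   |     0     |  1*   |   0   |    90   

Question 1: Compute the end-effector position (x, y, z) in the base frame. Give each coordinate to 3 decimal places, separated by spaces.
after link 1: o_1 = (3.4641, 2.0000, 1.0000)
after link 2: o_2 = (2.9641, 2.8660, 1.0000)

2.964 2.866 1.000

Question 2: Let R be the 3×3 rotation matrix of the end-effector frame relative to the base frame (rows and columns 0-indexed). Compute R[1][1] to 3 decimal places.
0.866

End-effector y-axis (col 1 of R) = (-0.5000,0.8660,0.0000)
R[1][1] = 0.8660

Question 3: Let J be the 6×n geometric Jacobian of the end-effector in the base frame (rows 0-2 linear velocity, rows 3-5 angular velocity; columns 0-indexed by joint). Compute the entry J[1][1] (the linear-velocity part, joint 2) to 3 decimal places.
prismatic axis z_1 = (-0.5000,0.8660,0.0000)
J_v[:, 1] = z_1; J_ω[:, 1] = (0,0,0)
entry J[1][1] = 0.8660

0.866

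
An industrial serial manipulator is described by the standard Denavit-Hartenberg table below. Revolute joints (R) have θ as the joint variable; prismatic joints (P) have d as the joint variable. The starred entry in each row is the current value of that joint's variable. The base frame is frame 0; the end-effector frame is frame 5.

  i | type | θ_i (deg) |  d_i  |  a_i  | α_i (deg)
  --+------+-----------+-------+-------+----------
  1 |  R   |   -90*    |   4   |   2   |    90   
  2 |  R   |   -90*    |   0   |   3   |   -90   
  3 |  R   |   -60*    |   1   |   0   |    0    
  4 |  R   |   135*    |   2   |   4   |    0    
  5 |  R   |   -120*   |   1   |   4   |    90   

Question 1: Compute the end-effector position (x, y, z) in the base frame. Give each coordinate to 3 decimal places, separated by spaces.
1.035 -6.000 -2.864

after link 1: o_1 = (0.0000, -2.0000, 4.0000)
after link 2: o_2 = (-0.0000, -2.0000, 1.0000)
after link 3: o_3 = (-0.0000, -3.0000, 1.0000)
after link 4: o_4 = (3.8637, -5.0000, -0.0353)
after link 5: o_5 = (1.0353, -6.0000, -2.8637)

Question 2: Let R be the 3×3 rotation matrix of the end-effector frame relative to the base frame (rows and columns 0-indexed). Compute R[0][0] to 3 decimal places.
-0.707

End-effector x-axis (col 0 of R) = (-0.7071,-0.0000,-0.7071)
R[0][0] = -0.7071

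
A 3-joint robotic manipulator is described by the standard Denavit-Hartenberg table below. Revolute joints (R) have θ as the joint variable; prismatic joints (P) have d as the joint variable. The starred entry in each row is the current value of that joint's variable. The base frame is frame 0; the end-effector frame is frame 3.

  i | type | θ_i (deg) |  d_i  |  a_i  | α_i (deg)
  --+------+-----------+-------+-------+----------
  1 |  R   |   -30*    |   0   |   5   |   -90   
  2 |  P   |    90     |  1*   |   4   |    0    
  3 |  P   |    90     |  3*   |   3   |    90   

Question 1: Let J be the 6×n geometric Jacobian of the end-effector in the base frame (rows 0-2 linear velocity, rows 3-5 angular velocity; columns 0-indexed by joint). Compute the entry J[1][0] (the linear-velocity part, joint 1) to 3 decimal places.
3.732

axis z_0 = ẑ; lever o_n−o_0 = (3.7321,2.4641,-4.0000)
cross product → J_v[:, 0] = (-2.4641,3.7321,0.0000)
J_ω[:, 0] = z_0
entry J[1][0] = 3.7321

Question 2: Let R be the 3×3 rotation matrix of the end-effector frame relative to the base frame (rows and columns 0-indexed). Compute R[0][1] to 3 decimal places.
0.500

End-effector y-axis (col 1 of R) = (0.5000,0.8660,0.0000)
R[0][1] = 0.5000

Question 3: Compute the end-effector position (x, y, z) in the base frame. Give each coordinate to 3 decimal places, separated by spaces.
3.732 2.464 -4.000

after link 1: o_1 = (4.3301, -2.5000, 0.0000)
after link 2: o_2 = (4.8301, -1.6340, -4.0000)
after link 3: o_3 = (3.7321, 2.4641, -4.0000)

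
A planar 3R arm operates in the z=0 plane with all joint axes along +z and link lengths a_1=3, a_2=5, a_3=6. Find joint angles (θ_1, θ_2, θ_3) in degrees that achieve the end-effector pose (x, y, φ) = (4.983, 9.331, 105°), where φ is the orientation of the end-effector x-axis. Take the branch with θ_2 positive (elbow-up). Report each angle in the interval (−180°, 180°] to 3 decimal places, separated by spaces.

0.006 44.988 60.006

wrist centre = target − a_3·(cos φ, sin φ) = (6.5359, 3.5354)
cos θ_2 = (55.2175−3²−5²)/(2·3·5) = 0.7073; θ_2 = 44.9883° (elbow-up)
β = atan2(3.5354,6.5359) = 28.4101°; ψ = atan2(3.5348,6.5363) = 28.4045°
θ_1 = β − ψ = 0.0056°
θ_3 = φ − θ_1 − θ_2 = 60.0062° (wrapped to (-180°,180°])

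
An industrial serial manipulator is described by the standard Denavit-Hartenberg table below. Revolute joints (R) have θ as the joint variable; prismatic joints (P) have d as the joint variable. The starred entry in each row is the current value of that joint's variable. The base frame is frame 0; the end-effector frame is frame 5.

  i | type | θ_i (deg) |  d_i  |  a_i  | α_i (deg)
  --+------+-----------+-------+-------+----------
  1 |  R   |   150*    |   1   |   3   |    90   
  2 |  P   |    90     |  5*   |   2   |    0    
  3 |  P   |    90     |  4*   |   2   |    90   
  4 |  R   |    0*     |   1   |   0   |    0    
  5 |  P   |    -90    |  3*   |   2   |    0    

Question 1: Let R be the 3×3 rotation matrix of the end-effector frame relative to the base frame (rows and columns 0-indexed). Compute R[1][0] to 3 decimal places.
-0.866

End-effector x-axis (col 0 of R) = (-0.5000,-0.8660,0.0000)
R[1][0] = -0.8660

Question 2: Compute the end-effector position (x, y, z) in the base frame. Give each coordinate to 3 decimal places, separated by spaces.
2.634 6.562 7.000

after link 1: o_1 = (-2.5981, 1.5000, 1.0000)
after link 2: o_2 = (-0.0981, 5.8301, 3.0000)
after link 3: o_3 = (3.6340, 8.2942, 3.0000)
after link 4: o_4 = (3.6340, 8.2942, 4.0000)
after link 5: o_5 = (2.6340, 6.5622, 7.0000)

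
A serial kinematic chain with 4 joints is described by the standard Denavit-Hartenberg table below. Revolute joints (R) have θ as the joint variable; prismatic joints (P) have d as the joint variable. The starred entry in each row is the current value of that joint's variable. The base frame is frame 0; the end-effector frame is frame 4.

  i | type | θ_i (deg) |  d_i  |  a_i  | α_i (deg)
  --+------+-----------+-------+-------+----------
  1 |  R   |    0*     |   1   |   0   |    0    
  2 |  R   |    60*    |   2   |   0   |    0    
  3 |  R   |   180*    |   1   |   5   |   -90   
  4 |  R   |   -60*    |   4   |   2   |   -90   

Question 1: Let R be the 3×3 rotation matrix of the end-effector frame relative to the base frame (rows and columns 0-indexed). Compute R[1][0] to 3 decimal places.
-0.433

End-effector x-axis (col 0 of R) = (-0.2500,-0.4330,0.8660)
R[1][0] = -0.4330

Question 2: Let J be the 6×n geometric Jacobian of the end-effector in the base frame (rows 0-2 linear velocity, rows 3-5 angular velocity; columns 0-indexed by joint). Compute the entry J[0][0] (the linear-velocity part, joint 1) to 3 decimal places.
axis z_0 = ẑ; lever o_n−o_0 = (0.4641,-7.1962,5.7321)
cross product → J_v[:, 0] = (7.1962,0.4641,-0.0000)
J_ω[:, 0] = z_0
entry J[0][0] = 7.1962

7.196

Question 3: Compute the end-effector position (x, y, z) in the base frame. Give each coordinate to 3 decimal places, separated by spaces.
0.464 -7.196 5.732

after link 1: o_1 = (0.0000, 0.0000, 1.0000)
after link 2: o_2 = (0.0000, 0.0000, 3.0000)
after link 3: o_3 = (-2.5000, -4.3301, 4.0000)
after link 4: o_4 = (0.4641, -7.1962, 5.7321)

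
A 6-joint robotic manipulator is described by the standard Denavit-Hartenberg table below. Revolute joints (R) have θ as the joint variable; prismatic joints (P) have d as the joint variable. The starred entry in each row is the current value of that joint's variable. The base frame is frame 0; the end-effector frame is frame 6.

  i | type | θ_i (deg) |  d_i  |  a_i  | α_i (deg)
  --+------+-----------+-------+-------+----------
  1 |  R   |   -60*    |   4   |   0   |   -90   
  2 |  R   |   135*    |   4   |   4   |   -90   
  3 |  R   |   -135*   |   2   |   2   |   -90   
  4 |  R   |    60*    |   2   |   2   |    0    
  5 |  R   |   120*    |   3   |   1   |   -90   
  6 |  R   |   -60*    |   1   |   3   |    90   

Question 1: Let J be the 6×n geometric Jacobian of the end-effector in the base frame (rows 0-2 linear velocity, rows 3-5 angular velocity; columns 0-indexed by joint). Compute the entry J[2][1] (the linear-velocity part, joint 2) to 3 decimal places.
7.274

axis z_1 = (0.8660,0.5000,0.0000); lever o_n−o_1 = (4.7861,11.1626,-5.4809)
cross product → J_v[:, 1] = (-2.7404,4.7466,7.2740)
J_ω[:, 1] = z_1
entry J[2][1] = 7.2740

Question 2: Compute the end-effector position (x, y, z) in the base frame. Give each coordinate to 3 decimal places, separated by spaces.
4.786 11.163 -1.481

after link 1: o_1 = (0.0000, 0.0000, 4.0000)
after link 2: o_2 = (2.0499, 4.4495, 1.1716)
after link 3: o_3 = (3.0675, 5.5153, 3.5858)
after link 4: o_4 = (5.2670, 5.9483, 1.8610)
after link 5: o_5 = (5.4918, 8.3875, -0.1390)
after link 6: o_6 = (4.7861, 11.1626, -1.4809)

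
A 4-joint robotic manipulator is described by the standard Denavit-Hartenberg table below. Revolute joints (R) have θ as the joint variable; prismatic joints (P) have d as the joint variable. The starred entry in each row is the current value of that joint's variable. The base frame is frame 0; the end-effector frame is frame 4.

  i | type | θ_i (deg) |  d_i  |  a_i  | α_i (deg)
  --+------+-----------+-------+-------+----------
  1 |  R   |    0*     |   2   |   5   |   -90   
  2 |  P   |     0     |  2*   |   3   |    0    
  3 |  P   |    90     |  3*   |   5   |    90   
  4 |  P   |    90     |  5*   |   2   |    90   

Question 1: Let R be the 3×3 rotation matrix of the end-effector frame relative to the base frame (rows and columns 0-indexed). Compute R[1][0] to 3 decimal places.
End-effector x-axis (col 0 of R) = (-0.0000,1.0000,0.0000)
R[1][0] = 1.0000

1.000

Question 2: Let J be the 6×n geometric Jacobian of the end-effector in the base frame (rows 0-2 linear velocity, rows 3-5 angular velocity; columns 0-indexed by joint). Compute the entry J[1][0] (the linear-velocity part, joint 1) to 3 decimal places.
axis z_0 = ẑ; lever o_n−o_0 = (13.0000,7.0000,-3.0000)
cross product → J_v[:, 0] = (-7.0000,13.0000,0.0000)
J_ω[:, 0] = z_0
entry J[1][0] = 13.0000

13.000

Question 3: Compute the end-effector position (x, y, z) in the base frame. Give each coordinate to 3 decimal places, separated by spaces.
after link 1: o_1 = (5.0000, 0.0000, 2.0000)
after link 2: o_2 = (8.0000, 2.0000, 2.0000)
after link 3: o_3 = (8.0000, 5.0000, -3.0000)
after link 4: o_4 = (13.0000, 7.0000, -3.0000)

13.000 7.000 -3.000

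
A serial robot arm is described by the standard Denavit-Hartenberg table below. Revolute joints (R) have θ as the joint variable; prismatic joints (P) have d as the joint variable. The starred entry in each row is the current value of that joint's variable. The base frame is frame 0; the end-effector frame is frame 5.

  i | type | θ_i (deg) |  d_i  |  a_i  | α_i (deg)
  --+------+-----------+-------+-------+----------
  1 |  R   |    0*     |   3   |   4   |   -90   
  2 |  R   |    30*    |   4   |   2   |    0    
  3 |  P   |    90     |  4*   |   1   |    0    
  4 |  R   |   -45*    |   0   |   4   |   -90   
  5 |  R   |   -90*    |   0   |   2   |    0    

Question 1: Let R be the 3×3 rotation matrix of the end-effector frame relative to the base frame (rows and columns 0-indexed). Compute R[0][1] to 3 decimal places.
End-effector y-axis (col 1 of R) = (0.2588,-0.0000,-0.9659)
R[0][1] = 0.2588

0.259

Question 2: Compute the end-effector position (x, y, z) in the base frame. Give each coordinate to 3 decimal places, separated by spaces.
after link 1: o_1 = (4.0000, 0.0000, 3.0000)
after link 2: o_2 = (5.7321, 4.0000, 2.0000)
after link 3: o_3 = (5.2321, 8.0000, 1.1340)
after link 4: o_4 = (6.2673, 8.0000, -2.7297)
after link 5: o_5 = (6.2673, 10.0000, -2.7297)

6.267 10.000 -2.730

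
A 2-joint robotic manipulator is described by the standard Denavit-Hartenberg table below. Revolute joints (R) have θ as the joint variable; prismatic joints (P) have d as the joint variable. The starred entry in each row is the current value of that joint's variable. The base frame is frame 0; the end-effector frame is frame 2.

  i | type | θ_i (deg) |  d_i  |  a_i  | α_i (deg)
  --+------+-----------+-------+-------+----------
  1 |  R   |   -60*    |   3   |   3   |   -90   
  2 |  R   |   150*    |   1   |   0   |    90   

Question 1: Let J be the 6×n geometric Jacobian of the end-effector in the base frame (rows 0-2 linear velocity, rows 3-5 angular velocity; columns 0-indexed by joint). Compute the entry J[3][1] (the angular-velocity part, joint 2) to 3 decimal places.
axis z_1 = (0.8660,0.5000,0.0000); lever o_n−o_1 = (0.8660,0.5000,0.0000)
cross product → J_v[:, 1] = (-0.0000,0.0000,-0.0000)
J_ω[:, 1] = z_1
entry J[3][1] = 0.8660

0.866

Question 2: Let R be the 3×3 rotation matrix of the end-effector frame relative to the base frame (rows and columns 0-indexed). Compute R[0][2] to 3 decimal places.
End-effector z-axis (col 2 of R) = (0.2500,-0.4330,-0.8660)
R[0][2] = 0.2500

0.250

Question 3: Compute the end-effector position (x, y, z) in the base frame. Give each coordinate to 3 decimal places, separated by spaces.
after link 1: o_1 = (1.5000, -2.5981, 3.0000)
after link 2: o_2 = (2.3660, -2.0981, 3.0000)

2.366 -2.098 3.000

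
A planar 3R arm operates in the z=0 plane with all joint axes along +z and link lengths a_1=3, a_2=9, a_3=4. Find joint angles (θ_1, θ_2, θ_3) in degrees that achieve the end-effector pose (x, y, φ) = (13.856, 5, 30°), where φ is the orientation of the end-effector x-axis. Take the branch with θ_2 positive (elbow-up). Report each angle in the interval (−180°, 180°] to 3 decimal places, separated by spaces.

wrist centre = target − a_3·(cos φ, sin φ) = (10.3919, 3.0000)
cos θ_2 = (116.9916−3²−9²)/(2·3·9) = 0.4998; θ_2 = 60.0103° (elbow-up)
β = atan2(3.0000,10.3919) = 16.1027°; ψ = atan2(7.7950,7.4986) = 46.1105°
θ_1 = β − ψ = -30.0078°
θ_3 = φ − θ_1 − θ_2 = -0.0026° (wrapped to (-180°,180°])

-30.008 60.010 -0.003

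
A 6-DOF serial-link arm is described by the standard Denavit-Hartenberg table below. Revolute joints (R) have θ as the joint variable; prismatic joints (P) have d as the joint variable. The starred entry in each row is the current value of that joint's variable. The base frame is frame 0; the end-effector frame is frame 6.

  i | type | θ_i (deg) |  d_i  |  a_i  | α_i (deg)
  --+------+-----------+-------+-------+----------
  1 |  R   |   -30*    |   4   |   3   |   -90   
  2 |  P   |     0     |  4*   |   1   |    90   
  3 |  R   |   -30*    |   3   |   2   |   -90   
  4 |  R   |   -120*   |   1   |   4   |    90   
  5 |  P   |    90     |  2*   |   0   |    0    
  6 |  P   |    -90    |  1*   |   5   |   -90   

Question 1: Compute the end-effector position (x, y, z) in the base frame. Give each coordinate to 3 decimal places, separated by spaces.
3.781 6.379 13.294

after link 1: o_1 = (2.5981, -1.5000, 4.0000)
after link 2: o_2 = (5.4641, 1.4641, 4.0000)
after link 3: o_3 = (6.4641, -0.2679, 7.0000)
after link 4: o_4 = (6.3301, 1.9641, 10.4641)
after link 5: o_5 = (5.4641, 3.4641, 9.4641)
after link 6: o_6 = (3.7811, 6.3792, 13.2942)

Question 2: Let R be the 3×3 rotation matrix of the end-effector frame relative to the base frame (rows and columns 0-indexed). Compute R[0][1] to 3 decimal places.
End-effector y-axis (col 1 of R) = (0.4330,-0.7500,0.5000)
R[0][1] = 0.4330

0.433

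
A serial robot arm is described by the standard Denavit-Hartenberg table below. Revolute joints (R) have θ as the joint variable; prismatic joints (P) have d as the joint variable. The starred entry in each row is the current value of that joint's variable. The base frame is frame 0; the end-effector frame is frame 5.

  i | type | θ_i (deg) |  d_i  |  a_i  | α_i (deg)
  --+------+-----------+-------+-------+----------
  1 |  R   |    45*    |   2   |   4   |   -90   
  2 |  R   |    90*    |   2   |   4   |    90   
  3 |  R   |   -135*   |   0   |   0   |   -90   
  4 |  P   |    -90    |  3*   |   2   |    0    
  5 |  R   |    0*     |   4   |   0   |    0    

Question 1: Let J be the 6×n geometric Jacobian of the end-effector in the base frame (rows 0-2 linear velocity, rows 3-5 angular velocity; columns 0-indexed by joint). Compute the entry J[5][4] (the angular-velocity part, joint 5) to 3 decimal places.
axis z_4 = (0.5000,-0.5000,-0.7071); lever o_n−o_4 = (2.0000,-2.0000,-2.8284)
cross product → J_v[:, 4] = (-0.0000,-0.0000,0.0000)
J_ω[:, 4] = z_4
entry J[5][4] = -0.7071

-0.707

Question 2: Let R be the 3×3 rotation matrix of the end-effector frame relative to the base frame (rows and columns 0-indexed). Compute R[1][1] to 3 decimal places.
-0.500

End-effector y-axis (col 1 of R) = (0.5000,-0.5000,0.7071)
R[1][1] = -0.5000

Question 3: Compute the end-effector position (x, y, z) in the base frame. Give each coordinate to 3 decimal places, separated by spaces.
6.328 2.157 -6.950

after link 1: o_1 = (2.8284, 2.8284, 2.0000)
after link 2: o_2 = (1.4142, 4.2426, -2.0000)
after link 3: o_3 = (1.4142, 4.2426, -2.0000)
after link 4: o_4 = (4.3284, 4.1569, -4.1213)
after link 5: o_5 = (6.3284, 2.1569, -6.9497)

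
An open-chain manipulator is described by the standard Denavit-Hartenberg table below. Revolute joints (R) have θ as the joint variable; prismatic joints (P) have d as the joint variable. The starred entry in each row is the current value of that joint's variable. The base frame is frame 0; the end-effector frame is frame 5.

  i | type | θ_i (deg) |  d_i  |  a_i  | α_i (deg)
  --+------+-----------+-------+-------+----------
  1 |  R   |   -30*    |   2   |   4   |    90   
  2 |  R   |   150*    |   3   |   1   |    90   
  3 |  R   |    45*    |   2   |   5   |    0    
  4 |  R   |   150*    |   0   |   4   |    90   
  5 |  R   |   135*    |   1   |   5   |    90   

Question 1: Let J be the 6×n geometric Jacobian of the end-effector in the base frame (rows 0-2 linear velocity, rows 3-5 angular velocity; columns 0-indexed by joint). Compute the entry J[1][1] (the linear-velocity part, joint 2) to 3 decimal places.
3.354

axis z_1 = (-0.5000,-0.8660,0.0000); lever o_n−o_1 = (-4.1647,-6.1186,6.7080)
cross product → J_v[:, 1] = (-5.8093,3.3540,-0.5474)
J_ω[:, 1] = z_1
entry J[1][1] = 3.3540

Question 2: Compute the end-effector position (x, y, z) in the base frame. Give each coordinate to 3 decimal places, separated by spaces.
after link 1: o_1 = (3.4641, -2.0000, 2.0000)
after link 2: o_2 = (1.2141, -4.1651, 2.5000)
after link 3: o_3 = (-2.3393, -6.1960, 5.9998)
after link 4: o_4 = (1.0761, -6.9725, 4.0680)
after link 5: o_5 = (-0.7006, -8.1186, 8.7080)

-0.701 -8.119 8.708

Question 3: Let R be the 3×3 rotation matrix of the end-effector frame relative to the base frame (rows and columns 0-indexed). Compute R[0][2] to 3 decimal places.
0.910

End-effector z-axis (col 2 of R) = (0.9100,-0.3140,0.2709)
R[0][2] = 0.9100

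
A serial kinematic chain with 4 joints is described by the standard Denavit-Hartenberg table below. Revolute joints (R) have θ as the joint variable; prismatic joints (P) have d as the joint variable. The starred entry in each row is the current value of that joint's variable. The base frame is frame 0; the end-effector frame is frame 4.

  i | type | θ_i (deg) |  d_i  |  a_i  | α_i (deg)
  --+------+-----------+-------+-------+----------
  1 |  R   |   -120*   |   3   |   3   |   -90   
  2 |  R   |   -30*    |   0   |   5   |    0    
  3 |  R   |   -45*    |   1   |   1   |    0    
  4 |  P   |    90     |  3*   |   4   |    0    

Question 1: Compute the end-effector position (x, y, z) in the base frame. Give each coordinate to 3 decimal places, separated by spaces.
after link 1: o_1 = (-1.5000, -2.5981, 3.0000)
after link 2: o_2 = (-3.6651, -6.3481, 5.5000)
after link 3: o_3 = (-2.9284, -7.0722, 6.4659)
after link 4: o_4 = (-2.2622, -11.9183, 5.4306)

-2.262 -11.918 5.431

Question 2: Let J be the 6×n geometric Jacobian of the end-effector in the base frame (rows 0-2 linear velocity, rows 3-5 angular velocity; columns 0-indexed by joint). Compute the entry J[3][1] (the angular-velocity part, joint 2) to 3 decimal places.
axis z_1 = (0.8660,-0.5000,0.0000); lever o_n−o_1 = (-0.7622,-9.3202,2.4306)
cross product → J_v[:, 1] = (-1.2153,-2.1050,-8.4526)
J_ω[:, 1] = z_1
entry J[3][1] = 0.8660

0.866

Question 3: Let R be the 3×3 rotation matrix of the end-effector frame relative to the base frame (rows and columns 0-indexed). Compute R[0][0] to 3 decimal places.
End-effector x-axis (col 0 of R) = (-0.4830,-0.8365,-0.2588)
R[0][0] = -0.4830

-0.483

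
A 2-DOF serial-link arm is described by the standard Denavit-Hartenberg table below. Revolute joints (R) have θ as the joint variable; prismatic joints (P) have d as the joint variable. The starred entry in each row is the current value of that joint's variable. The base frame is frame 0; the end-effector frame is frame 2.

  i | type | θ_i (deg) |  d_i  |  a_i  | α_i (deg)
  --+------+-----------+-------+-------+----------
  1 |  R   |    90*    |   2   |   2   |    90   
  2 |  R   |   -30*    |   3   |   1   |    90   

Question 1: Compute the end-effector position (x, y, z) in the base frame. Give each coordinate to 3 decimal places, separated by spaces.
3.000 2.866 1.500

after link 1: o_1 = (0.0000, 2.0000, 2.0000)
after link 2: o_2 = (3.0000, 2.8660, 1.5000)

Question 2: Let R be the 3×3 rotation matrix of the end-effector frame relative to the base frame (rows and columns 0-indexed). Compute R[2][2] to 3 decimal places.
-0.866

End-effector z-axis (col 2 of R) = (0.0000,-0.5000,-0.8660)
R[2][2] = -0.8660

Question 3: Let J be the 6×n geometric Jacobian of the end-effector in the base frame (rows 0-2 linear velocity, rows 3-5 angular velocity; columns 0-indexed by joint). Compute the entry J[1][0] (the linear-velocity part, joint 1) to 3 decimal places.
3.000

axis z_0 = ẑ; lever o_n−o_0 = (3.0000,2.8660,1.5000)
cross product → J_v[:, 0] = (-2.8660,3.0000,0.0000)
J_ω[:, 0] = z_0
entry J[1][0] = 3.0000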